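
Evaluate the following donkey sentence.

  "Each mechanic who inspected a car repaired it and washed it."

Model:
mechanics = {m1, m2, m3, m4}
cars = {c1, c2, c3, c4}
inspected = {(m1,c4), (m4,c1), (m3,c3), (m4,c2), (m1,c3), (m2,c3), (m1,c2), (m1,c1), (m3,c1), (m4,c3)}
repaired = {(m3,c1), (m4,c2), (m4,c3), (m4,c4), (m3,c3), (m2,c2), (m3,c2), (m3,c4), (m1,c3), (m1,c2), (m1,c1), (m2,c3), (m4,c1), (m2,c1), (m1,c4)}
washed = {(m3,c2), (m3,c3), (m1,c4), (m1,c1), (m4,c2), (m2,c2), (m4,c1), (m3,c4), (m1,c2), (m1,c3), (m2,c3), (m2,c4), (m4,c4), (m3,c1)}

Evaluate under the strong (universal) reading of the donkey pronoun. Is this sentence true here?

"it" takes "a car" as antecedent — a donkey pronoun bound across the clause boundary.
Strong reading: for every (m,c) with inspected(m,c), repaired(m,c) ∧ washed(m,c).
Restrictor pairs: (m1,c1) ✓  (m1,c2) ✓  (m1,c3) ✓  (m1,c4) ✓  (m2,c3) ✓  (m3,c1) ✓  (m3,c3) ✓  (m4,c1) ✓  (m4,c2) ✓  (m4,c3) ✗
Counterexample: (m4,c3) is in inspected but fails the scope.

False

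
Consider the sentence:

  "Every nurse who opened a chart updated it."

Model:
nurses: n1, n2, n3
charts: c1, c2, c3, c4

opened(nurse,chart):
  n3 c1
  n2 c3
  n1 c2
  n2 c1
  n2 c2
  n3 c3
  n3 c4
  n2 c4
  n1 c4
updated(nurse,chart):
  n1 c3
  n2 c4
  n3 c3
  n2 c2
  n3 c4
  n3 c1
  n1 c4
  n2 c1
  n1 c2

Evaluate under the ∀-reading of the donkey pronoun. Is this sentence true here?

False

"it" takes "a chart" as antecedent — a donkey pronoun bound across the clause boundary.
Strong reading: for every (n,c) with opened(n,c), updated(n,c).
Restrictor pairs: (n1,c2) ✓  (n1,c4) ✓  (n2,c1) ✓  (n2,c2) ✓  (n2,c3) ✗  (n2,c4) ✓  (n3,c1) ✓  (n3,c3) ✓  (n3,c4) ✓
Counterexample: (n2,c3) is in opened but fails the scope.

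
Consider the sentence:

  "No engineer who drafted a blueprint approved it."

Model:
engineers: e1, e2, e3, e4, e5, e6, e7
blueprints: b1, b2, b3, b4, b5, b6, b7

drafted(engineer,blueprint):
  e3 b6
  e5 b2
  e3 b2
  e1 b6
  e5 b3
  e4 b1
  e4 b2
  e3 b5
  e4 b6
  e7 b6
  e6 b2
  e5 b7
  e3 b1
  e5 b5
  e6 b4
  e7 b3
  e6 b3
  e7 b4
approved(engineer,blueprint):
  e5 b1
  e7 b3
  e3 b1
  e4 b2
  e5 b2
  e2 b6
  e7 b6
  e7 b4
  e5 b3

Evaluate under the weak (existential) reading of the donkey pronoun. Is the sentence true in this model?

False

"it" takes "a blueprint" as antecedent — a donkey pronoun bound across the clause boundary.
Truth condition: for no (e,b) with drafted(e,b) does approved(e,b) hold.
Restrictor pairs — does the scope hold? (e1,b6):fails  (e3,b1):holds  (e3,b2):fails  (e3,b5):fails  (e3,b6):fails  (e4,b1):fails  (e4,b2):holds  (e4,b6):fails  (e5,b2):holds  (e5,b3):holds  (e5,b5):fails  (e5,b7):fails  (e6,b2):fails  (e6,b3):fails  (e6,b4):fails  (e7,b3):holds  (e7,b4):holds  (e7,b6):holds
Scope holds for 7 pair(s), so the sentence is false.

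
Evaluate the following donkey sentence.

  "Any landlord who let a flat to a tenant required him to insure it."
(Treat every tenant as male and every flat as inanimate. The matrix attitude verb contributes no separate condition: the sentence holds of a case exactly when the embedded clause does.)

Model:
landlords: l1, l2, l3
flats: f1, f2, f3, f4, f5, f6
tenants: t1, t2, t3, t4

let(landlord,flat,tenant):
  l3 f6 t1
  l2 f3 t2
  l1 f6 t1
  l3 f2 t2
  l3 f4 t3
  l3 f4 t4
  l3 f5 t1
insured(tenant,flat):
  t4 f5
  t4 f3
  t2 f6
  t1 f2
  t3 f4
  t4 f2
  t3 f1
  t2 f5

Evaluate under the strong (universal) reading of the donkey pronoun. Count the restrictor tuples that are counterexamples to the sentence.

"him" takes "a tenant" as antecedent and "it" takes "a flat"; both are donkey pronouns co-varying with the restrictor.
Strong reading: for every (l,f,t) with let(l,f,t), insured(t,f).
Restrictor triples: (l1,f6,t1)→insured(t1,f6) ✗  (l2,f3,t2)→insured(t2,f3) ✗  (l3,f2,t2)→insured(t2,f2) ✗  (l3,f4,t3)→insured(t3,f4) ✓  (l3,f4,t4)→insured(t4,f4) ✗  (l3,f5,t1)→insured(t1,f5) ✗  (l3,f6,t1)→insured(t1,f6) ✗
Counterexamples (restrictor triples failing the scope): 6.

6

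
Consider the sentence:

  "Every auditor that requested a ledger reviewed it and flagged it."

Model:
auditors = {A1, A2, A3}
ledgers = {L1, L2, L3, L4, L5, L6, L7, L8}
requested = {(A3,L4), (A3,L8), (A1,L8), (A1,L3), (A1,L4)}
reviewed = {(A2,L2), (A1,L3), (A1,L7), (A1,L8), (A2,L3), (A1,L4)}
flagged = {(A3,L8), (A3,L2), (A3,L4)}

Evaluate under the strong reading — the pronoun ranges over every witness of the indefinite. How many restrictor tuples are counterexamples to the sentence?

"it" takes "a ledger" as antecedent — a donkey pronoun bound across the clause boundary.
Strong reading: for every (a,l) with requested(a,l), reviewed(a,l) ∧ flagged(a,l).
Restrictor pairs: (A1,L3) ✗  (A1,L4) ✗  (A1,L8) ✗  (A3,L4) ✗  (A3,L8) ✗
Counterexamples (restrictor pairs failing the scope): 5.

5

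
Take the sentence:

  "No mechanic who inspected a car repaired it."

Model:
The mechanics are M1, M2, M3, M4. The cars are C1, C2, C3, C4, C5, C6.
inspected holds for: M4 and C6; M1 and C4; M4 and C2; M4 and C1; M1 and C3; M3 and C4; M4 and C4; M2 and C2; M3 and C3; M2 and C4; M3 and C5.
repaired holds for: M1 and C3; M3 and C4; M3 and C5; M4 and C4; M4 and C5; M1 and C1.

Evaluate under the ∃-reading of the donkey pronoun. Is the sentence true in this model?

"it" takes "a car" as antecedent — a donkey pronoun bound across the clause boundary.
Truth condition: for no (m,c) with inspected(m,c) does repaired(m,c) hold.
Restrictor pairs — does the scope hold? (M1,C3):holds  (M1,C4):fails  (M2,C2):fails  (M2,C4):fails  (M3,C3):fails  (M3,C4):holds  (M3,C5):holds  (M4,C1):fails  (M4,C2):fails  (M4,C4):holds  (M4,C6):fails
Scope holds for 4 pair(s), so the sentence is false.

False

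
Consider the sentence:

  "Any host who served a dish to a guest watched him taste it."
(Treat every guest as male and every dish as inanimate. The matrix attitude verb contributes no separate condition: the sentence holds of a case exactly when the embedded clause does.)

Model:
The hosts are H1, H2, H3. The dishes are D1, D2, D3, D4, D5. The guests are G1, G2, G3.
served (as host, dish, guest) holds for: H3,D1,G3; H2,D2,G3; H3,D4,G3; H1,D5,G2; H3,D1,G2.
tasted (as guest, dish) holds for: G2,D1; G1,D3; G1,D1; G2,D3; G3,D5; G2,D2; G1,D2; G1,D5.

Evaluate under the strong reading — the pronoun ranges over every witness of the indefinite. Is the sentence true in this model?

False

"him" takes "a guest" as antecedent and "it" takes "a dish"; both are donkey pronouns co-varying with the restrictor.
Strong reading: for every (h,d,g) with served(h,d,g), tasted(g,d).
Restrictor triples: (H1,D5,G2)→tasted(G2,D5) ✗  (H2,D2,G3)→tasted(G3,D2) ✗  (H3,D1,G2)→tasted(G2,D1) ✓  (H3,D1,G3)→tasted(G3,D1) ✗  (H3,D4,G3)→tasted(G3,D4) ✗
Counterexample: (H1,D5,G2) — tasted(G2,D5) does not hold.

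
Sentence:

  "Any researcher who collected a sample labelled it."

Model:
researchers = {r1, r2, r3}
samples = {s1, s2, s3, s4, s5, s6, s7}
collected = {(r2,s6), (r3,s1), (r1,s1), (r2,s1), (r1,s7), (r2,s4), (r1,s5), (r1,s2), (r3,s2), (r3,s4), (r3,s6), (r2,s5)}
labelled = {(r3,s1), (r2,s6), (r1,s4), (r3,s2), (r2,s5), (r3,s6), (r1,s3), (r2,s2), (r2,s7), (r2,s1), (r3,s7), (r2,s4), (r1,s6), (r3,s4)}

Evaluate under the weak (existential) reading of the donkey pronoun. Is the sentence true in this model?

False

"it" takes "a sample" as antecedent — a donkey pronoun bound across the clause boundary.
Weak reading: every researcher r with some collected-sample has at least one collected-sample s such that labelled(r,s).
Per researcher: r1:✗  r2:✓  r3:✓
r1 has no witness among its collected-samples.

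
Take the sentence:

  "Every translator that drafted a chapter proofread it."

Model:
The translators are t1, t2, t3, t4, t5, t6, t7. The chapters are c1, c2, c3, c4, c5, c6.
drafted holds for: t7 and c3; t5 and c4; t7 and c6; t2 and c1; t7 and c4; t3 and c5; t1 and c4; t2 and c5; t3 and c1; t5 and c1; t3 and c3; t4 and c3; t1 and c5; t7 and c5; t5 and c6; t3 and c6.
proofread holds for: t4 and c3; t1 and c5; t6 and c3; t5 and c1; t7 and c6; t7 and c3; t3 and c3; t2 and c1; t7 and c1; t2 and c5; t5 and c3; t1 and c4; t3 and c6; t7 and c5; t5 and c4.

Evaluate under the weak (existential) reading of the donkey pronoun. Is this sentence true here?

True

"it" takes "a chapter" as antecedent — a donkey pronoun bound across the clause boundary.
Weak reading: every translator t with some drafted-chapter has at least one drafted-chapter c such that proofread(t,c).
Per translator: t1:✓  t2:✓  t3:✓  t4:✓  t5:✓  t7:✓
Every translator in the restrictor has a witness.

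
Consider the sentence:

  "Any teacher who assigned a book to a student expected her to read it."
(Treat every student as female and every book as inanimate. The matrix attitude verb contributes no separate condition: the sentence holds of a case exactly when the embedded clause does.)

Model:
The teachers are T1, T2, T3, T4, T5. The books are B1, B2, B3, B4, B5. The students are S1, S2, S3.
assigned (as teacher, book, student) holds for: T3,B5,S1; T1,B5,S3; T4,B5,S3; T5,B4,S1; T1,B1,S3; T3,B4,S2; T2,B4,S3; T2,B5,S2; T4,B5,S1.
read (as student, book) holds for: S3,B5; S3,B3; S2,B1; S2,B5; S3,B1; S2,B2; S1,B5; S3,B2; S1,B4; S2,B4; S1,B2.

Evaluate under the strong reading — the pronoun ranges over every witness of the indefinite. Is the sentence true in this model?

"her" takes "a student" as antecedent and "it" takes "a book"; both are donkey pronouns co-varying with the restrictor.
Strong reading: for every (t,b,s) with assigned(t,b,s), read(s,b).
Restrictor triples: (T1,B1,S3)→read(S3,B1) ✓  (T1,B5,S3)→read(S3,B5) ✓  (T2,B4,S3)→read(S3,B4) ✗  (T2,B5,S2)→read(S2,B5) ✓  (T3,B4,S2)→read(S2,B4) ✓  (T3,B5,S1)→read(S1,B5) ✓  (T4,B5,S1)→read(S1,B5) ✓  (T4,B5,S3)→read(S3,B5) ✓  (T5,B4,S1)→read(S1,B4) ✓
Counterexample: (T2,B4,S3) — read(S3,B4) does not hold.

False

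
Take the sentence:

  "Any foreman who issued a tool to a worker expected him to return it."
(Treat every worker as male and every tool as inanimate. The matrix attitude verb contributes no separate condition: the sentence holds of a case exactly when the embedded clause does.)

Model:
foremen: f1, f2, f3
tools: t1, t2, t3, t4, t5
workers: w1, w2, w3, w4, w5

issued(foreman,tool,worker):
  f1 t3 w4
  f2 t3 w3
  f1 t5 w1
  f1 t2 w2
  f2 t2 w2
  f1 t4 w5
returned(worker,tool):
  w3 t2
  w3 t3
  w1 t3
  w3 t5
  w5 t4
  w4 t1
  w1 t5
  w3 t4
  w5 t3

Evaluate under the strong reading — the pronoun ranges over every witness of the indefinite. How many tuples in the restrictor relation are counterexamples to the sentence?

3

"him" takes "a worker" as antecedent and "it" takes "a tool"; both are donkey pronouns co-varying with the restrictor.
Strong reading: for every (f,t,w) with issued(f,t,w), returned(w,t).
Restrictor triples: (f1,t2,w2)→returned(w2,t2) ✗  (f1,t3,w4)→returned(w4,t3) ✗  (f1,t4,w5)→returned(w5,t4) ✓  (f1,t5,w1)→returned(w1,t5) ✓  (f2,t2,w2)→returned(w2,t2) ✗  (f2,t3,w3)→returned(w3,t3) ✓
Counterexamples (restrictor triples failing the scope): 3.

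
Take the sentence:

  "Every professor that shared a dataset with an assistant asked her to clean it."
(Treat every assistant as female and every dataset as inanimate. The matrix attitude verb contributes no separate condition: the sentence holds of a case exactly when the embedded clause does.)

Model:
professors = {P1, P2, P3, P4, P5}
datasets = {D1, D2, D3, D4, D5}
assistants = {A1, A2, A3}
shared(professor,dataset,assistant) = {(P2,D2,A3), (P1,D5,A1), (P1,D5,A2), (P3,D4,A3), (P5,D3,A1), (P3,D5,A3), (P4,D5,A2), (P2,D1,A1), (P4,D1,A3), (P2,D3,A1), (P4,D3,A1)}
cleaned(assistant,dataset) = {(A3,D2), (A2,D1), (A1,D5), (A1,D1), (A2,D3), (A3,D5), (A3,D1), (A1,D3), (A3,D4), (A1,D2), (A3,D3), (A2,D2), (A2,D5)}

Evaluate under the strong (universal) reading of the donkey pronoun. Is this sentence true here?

True

"her" takes "an assistant" as antecedent and "it" takes "a dataset"; both are donkey pronouns co-varying with the restrictor.
Strong reading: for every (p,d,a) with shared(p,d,a), cleaned(a,d).
Restrictor triples: (P1,D5,A1)→cleaned(A1,D5) ✓  (P1,D5,A2)→cleaned(A2,D5) ✓  (P2,D1,A1)→cleaned(A1,D1) ✓  (P2,D2,A3)→cleaned(A3,D2) ✓  (P2,D3,A1)→cleaned(A1,D3) ✓  (P3,D4,A3)→cleaned(A3,D4) ✓  (P3,D5,A3)→cleaned(A3,D5) ✓  (P4,D1,A3)→cleaned(A3,D1) ✓  (P4,D3,A1)→cleaned(A1,D3) ✓  (P4,D5,A2)→cleaned(A2,D5) ✓  (P5,D3,A1)→cleaned(A1,D3) ✓
Every restrictor triple satisfies the scope.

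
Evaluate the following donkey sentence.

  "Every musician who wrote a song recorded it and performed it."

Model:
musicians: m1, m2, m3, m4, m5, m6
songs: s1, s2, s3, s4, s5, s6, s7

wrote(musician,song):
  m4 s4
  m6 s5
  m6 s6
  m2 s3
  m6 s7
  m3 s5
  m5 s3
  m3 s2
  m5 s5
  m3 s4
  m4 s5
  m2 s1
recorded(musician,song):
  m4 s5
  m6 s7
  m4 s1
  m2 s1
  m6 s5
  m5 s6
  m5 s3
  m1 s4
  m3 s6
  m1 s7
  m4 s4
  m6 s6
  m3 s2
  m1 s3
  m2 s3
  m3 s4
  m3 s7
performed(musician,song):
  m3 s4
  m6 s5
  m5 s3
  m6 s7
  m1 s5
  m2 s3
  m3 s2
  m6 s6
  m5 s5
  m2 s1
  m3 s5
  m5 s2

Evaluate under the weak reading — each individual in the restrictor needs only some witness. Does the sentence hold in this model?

False

"it" takes "a song" as antecedent — a donkey pronoun bound across the clause boundary.
Weak reading: every musician m with some wrote-song has at least one wrote-song s such that recorded(m,s) ∧ performed(m,s).
Per musician: m2:✓  m3:✓  m4:✗  m5:✓  m6:✓
m4 has no witness among its wrote-songs.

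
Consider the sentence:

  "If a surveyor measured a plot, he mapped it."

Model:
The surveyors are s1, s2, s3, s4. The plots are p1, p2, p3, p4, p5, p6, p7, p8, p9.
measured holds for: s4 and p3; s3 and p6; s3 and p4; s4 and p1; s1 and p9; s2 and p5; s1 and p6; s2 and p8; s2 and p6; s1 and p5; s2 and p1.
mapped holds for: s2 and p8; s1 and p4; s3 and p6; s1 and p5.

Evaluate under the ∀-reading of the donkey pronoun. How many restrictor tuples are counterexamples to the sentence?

"it" takes "a plot" as antecedent — a donkey pronoun bound across the clause boundary.
Strong reading: for every (s,p) with measured(s,p), mapped(s,p).
Restrictor pairs: (s1,p5) ✓  (s1,p6) ✗  (s1,p9) ✗  (s2,p1) ✗  (s2,p5) ✗  (s2,p6) ✗  (s2,p8) ✓  (s3,p4) ✗  (s3,p6) ✓  (s4,p1) ✗  (s4,p3) ✗
Counterexamples (restrictor pairs failing the scope): 8.

8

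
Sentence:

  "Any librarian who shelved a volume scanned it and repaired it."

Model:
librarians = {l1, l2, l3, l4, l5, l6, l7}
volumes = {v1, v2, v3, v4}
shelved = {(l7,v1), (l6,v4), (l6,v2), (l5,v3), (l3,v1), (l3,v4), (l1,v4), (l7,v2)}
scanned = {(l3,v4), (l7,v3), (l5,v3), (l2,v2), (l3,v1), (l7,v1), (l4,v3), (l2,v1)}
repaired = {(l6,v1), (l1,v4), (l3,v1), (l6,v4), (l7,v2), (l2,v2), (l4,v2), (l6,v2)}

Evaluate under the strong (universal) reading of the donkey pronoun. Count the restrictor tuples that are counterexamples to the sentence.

"it" takes "a volume" as antecedent — a donkey pronoun bound across the clause boundary.
Strong reading: for every (l,v) with shelved(l,v), scanned(l,v) ∧ repaired(l,v).
Restrictor pairs: (l1,v4) ✗  (l3,v1) ✓  (l3,v4) ✗  (l5,v3) ✗  (l6,v2) ✗  (l6,v4) ✗  (l7,v1) ✗  (l7,v2) ✗
Counterexamples (restrictor pairs failing the scope): 7.

7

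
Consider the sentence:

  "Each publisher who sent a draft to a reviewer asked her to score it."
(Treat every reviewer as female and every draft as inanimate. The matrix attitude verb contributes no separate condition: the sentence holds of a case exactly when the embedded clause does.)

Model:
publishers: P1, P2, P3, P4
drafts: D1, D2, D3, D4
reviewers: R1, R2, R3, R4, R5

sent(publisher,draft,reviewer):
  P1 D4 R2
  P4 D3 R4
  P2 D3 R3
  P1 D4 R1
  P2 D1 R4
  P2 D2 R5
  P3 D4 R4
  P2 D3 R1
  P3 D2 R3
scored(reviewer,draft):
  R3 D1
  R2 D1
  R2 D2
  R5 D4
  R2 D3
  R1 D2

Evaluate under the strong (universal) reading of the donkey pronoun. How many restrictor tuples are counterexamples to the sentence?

"her" takes "a reviewer" as antecedent and "it" takes "a draft"; both are donkey pronouns co-varying with the restrictor.
Strong reading: for every (p,d,r) with sent(p,d,r), scored(r,d).
Restrictor triples: (P1,D4,R1)→scored(R1,D4) ✗  (P1,D4,R2)→scored(R2,D4) ✗  (P2,D1,R4)→scored(R4,D1) ✗  (P2,D2,R5)→scored(R5,D2) ✗  (P2,D3,R1)→scored(R1,D3) ✗  (P2,D3,R3)→scored(R3,D3) ✗  (P3,D2,R3)→scored(R3,D2) ✗  (P3,D4,R4)→scored(R4,D4) ✗  (P4,D3,R4)→scored(R4,D3) ✗
Counterexamples (restrictor triples failing the scope): 9.

9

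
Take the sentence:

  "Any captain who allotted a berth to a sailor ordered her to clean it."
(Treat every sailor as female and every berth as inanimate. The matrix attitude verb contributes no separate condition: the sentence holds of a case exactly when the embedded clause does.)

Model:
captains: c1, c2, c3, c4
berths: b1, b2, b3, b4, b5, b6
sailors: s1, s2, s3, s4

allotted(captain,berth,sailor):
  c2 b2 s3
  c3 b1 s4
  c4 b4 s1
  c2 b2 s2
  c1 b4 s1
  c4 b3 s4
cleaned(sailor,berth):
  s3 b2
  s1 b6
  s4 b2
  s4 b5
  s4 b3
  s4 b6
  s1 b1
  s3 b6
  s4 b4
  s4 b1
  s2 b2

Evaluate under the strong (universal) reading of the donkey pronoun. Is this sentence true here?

False

"her" takes "a sailor" as antecedent and "it" takes "a berth"; both are donkey pronouns co-varying with the restrictor.
Strong reading: for every (c,b,s) with allotted(c,b,s), cleaned(s,b).
Restrictor triples: (c1,b4,s1)→cleaned(s1,b4) ✗  (c2,b2,s2)→cleaned(s2,b2) ✓  (c2,b2,s3)→cleaned(s3,b2) ✓  (c3,b1,s4)→cleaned(s4,b1) ✓  (c4,b3,s4)→cleaned(s4,b3) ✓  (c4,b4,s1)→cleaned(s1,b4) ✗
Counterexample: (c1,b4,s1) — cleaned(s1,b4) does not hold.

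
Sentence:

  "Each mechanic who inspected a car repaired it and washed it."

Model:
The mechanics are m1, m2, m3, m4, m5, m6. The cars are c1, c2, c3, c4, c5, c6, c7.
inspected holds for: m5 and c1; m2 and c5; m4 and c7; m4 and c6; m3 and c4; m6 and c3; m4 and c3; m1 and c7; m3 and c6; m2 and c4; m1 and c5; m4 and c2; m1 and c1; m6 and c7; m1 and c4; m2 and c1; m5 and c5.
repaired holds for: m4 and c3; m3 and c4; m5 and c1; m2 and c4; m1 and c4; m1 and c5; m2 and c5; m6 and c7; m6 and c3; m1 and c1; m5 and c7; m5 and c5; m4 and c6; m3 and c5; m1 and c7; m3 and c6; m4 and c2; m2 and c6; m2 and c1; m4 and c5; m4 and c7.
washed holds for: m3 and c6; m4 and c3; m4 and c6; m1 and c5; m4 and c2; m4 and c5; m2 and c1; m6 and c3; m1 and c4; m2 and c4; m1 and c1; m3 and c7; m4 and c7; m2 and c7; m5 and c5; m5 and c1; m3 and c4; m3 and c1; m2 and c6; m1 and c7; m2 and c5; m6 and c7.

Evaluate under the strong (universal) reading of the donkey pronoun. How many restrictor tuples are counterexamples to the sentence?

"it" takes "a car" as antecedent — a donkey pronoun bound across the clause boundary.
Strong reading: for every (m,c) with inspected(m,c), repaired(m,c) ∧ washed(m,c).
Restrictor pairs: (m1,c1) ✓  (m1,c4) ✓  (m1,c5) ✓  (m1,c7) ✓  (m2,c1) ✓  (m2,c4) ✓  (m2,c5) ✓  (m3,c4) ✓  (m3,c6) ✓  (m4,c2) ✓  (m4,c3) ✓  (m4,c6) ✓  (m4,c7) ✓  (m5,c1) ✓  (m5,c5) ✓  (m6,c3) ✓  (m6,c7) ✓
Counterexamples (restrictor pairs failing the scope): 0.

0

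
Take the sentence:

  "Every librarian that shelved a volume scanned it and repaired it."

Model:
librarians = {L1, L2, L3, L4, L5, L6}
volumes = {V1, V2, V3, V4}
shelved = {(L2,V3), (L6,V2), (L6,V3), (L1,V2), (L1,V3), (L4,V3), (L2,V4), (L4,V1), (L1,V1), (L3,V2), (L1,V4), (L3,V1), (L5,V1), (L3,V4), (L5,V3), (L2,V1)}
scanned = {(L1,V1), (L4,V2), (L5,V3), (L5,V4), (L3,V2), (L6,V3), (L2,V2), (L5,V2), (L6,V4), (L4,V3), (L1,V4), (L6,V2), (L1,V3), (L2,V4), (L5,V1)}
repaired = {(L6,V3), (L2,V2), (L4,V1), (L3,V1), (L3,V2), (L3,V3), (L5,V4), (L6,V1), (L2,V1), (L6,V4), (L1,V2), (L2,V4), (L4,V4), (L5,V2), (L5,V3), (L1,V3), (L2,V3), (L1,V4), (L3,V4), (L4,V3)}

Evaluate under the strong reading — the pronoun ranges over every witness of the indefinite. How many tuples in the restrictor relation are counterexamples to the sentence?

"it" takes "a volume" as antecedent — a donkey pronoun bound across the clause boundary.
Strong reading: for every (l,v) with shelved(l,v), scanned(l,v) ∧ repaired(l,v).
Restrictor pairs: (L1,V1) ✗  (L1,V2) ✗  (L1,V3) ✓  (L1,V4) ✓  (L2,V1) ✗  (L2,V3) ✗  (L2,V4) ✓  (L3,V1) ✗  (L3,V2) ✓  (L3,V4) ✗  (L4,V1) ✗  (L4,V3) ✓  (L5,V1) ✗  (L5,V3) ✓  (L6,V2) ✗  (L6,V3) ✓
Counterexamples (restrictor pairs failing the scope): 9.

9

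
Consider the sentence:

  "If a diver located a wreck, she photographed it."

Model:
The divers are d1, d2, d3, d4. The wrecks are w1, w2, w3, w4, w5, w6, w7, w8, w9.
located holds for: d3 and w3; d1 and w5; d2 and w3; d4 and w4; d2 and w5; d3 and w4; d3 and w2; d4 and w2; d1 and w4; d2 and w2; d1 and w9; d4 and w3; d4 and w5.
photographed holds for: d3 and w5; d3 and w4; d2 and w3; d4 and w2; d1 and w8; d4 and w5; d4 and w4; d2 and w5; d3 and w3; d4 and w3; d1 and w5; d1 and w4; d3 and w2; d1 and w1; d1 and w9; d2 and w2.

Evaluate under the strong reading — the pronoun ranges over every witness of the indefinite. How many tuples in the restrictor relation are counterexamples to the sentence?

"it" takes "a wreck" as antecedent — a donkey pronoun bound across the clause boundary.
Strong reading: for every (d,w) with located(d,w), photographed(d,w).
Restrictor pairs: (d1,w4) ✓  (d1,w5) ✓  (d1,w9) ✓  (d2,w2) ✓  (d2,w3) ✓  (d2,w5) ✓  (d3,w2) ✓  (d3,w3) ✓  (d3,w4) ✓  (d4,w2) ✓  (d4,w3) ✓  (d4,w4) ✓  (d4,w5) ✓
Counterexamples (restrictor pairs failing the scope): 0.

0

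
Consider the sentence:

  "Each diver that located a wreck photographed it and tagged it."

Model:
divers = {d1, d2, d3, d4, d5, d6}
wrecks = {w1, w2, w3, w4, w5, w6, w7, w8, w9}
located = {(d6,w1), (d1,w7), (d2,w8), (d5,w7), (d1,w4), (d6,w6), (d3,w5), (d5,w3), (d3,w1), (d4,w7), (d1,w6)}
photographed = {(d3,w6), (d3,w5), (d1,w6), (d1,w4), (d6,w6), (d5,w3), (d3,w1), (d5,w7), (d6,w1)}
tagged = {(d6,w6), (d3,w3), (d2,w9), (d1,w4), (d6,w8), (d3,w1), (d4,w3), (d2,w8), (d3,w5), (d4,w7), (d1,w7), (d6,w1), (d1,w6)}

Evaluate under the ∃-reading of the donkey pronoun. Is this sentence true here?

False

"it" takes "a wreck" as antecedent — a donkey pronoun bound across the clause boundary.
Weak reading: every diver d with some located-wreck has at least one located-wreck w such that photographed(d,w) ∧ tagged(d,w).
Per diver: d1:✓  d2:✗  d3:✓  d4:✗  d5:✗  d6:✓
d2 has no witness among its located-wrecks.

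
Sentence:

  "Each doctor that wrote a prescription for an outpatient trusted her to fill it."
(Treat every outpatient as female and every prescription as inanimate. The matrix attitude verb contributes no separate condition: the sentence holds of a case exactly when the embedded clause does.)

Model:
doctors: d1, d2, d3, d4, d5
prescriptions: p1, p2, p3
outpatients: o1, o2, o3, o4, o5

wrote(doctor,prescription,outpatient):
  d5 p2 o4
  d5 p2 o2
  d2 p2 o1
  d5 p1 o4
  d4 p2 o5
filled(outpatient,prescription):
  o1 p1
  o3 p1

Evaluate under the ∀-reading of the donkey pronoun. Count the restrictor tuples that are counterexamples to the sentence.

5

"her" takes "an outpatient" as antecedent and "it" takes "a prescription"; both are donkey pronouns co-varying with the restrictor.
Strong reading: for every (d,p,o) with wrote(d,p,o), filled(o,p).
Restrictor triples: (d2,p2,o1)→filled(o1,p2) ✗  (d4,p2,o5)→filled(o5,p2) ✗  (d5,p1,o4)→filled(o4,p1) ✗  (d5,p2,o2)→filled(o2,p2) ✗  (d5,p2,o4)→filled(o4,p2) ✗
Counterexamples (restrictor triples failing the scope): 5.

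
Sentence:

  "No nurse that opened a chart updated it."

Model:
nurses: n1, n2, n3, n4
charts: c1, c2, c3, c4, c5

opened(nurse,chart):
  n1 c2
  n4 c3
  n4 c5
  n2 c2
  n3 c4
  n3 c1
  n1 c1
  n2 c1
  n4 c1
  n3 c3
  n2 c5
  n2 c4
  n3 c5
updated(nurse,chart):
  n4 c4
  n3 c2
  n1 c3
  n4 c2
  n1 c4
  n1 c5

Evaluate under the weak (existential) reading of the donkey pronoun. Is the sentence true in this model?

"it" takes "a chart" as antecedent — a donkey pronoun bound across the clause boundary.
Truth condition: for no (n,c) with opened(n,c) does updated(n,c) hold.
Restrictor pairs — does the scope hold? (n1,c1):fails  (n1,c2):fails  (n2,c1):fails  (n2,c2):fails  (n2,c4):fails  (n2,c5):fails  (n3,c1):fails  (n3,c3):fails  (n3,c4):fails  (n3,c5):fails  (n4,c1):fails  (n4,c3):fails  (n4,c5):fails
Scope holds for no restrictor pair, so the sentence is true.

True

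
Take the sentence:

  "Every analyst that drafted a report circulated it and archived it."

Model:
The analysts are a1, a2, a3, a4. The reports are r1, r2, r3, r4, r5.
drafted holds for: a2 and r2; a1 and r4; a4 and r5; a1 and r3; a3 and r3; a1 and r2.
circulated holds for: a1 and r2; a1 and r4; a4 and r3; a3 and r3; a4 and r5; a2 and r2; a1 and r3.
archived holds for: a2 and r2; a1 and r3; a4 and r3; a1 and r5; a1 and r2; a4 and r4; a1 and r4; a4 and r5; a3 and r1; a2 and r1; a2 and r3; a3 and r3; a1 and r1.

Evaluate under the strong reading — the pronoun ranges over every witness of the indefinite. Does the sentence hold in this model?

"it" takes "a report" as antecedent — a donkey pronoun bound across the clause boundary.
Strong reading: for every (a,r) with drafted(a,r), circulated(a,r) ∧ archived(a,r).
Restrictor pairs: (a1,r2) ✓  (a1,r3) ✓  (a1,r4) ✓  (a2,r2) ✓  (a3,r3) ✓  (a4,r5) ✓
Every restrictor pair satisfies the scope.

True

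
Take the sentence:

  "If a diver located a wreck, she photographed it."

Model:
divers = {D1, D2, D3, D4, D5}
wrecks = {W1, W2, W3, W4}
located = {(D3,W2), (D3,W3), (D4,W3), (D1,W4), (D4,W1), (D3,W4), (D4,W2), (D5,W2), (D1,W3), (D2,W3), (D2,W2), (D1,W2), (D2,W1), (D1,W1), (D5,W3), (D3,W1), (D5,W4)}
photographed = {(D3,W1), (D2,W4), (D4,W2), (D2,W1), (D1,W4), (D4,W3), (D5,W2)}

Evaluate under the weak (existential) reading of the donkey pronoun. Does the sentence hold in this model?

True

"it" takes "a wreck" as antecedent — a donkey pronoun bound across the clause boundary.
Weak reading: every diver d with some located-wreck has at least one located-wreck w such that photographed(d,w).
Per diver: D1:✓  D2:✓  D3:✓  D4:✓  D5:✓
Every diver in the restrictor has a witness.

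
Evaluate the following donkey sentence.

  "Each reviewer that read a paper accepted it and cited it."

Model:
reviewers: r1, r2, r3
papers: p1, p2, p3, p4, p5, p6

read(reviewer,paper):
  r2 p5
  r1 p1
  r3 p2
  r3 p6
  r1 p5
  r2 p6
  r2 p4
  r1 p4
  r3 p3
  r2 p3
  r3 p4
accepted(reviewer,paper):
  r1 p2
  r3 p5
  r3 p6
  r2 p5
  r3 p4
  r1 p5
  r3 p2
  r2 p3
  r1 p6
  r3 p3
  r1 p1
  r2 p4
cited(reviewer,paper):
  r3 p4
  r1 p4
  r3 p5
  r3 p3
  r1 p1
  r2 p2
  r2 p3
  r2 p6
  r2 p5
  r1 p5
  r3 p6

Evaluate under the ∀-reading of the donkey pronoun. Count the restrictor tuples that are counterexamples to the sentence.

"it" takes "a paper" as antecedent — a donkey pronoun bound across the clause boundary.
Strong reading: for every (r,p) with read(r,p), accepted(r,p) ∧ cited(r,p).
Restrictor pairs: (r1,p1) ✓  (r1,p4) ✗  (r1,p5) ✓  (r2,p3) ✓  (r2,p4) ✗  (r2,p5) ✓  (r2,p6) ✗  (r3,p2) ✗  (r3,p3) ✓  (r3,p4) ✓  (r3,p6) ✓
Counterexamples (restrictor pairs failing the scope): 4.

4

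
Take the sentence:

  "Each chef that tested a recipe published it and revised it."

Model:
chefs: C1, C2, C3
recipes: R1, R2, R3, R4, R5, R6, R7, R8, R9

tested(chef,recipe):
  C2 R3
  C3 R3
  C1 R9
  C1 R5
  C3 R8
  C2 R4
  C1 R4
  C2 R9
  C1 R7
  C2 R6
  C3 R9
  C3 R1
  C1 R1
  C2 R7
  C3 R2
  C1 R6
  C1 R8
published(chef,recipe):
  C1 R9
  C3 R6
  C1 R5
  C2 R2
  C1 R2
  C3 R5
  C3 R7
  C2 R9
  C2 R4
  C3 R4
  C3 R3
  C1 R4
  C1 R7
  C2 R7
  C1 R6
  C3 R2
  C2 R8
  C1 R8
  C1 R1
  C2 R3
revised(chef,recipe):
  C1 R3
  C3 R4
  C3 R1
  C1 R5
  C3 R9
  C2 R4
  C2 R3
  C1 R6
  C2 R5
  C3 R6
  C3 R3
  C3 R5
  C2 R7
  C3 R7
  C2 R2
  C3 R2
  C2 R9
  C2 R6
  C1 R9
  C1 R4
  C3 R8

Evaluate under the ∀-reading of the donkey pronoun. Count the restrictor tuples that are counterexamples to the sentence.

7

"it" takes "a recipe" as antecedent — a donkey pronoun bound across the clause boundary.
Strong reading: for every (c,r) with tested(c,r), published(c,r) ∧ revised(c,r).
Restrictor pairs: (C1,R1) ✗  (C1,R4) ✓  (C1,R5) ✓  (C1,R6) ✓  (C1,R7) ✗  (C1,R8) ✗  (C1,R9) ✓  (C2,R3) ✓  (C2,R4) ✓  (C2,R6) ✗  (C2,R7) ✓  (C2,R9) ✓  (C3,R1) ✗  (C3,R2) ✓  (C3,R3) ✓  (C3,R8) ✗  (C3,R9) ✗
Counterexamples (restrictor pairs failing the scope): 7.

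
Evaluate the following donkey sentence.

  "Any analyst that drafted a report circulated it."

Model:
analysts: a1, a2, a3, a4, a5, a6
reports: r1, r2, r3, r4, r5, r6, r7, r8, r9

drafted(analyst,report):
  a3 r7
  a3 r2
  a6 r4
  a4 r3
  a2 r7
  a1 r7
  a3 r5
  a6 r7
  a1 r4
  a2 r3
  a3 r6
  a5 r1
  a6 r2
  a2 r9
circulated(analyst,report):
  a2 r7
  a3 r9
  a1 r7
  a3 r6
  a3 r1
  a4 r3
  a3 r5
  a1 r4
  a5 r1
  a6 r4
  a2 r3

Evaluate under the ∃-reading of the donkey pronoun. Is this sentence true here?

"it" takes "a report" as antecedent — a donkey pronoun bound across the clause boundary.
Weak reading: every analyst a with some drafted-report has at least one drafted-report r such that circulated(a,r).
Per analyst: a1:✓  a2:✓  a3:✓  a4:✓  a5:✓  a6:✓
Every analyst in the restrictor has a witness.

True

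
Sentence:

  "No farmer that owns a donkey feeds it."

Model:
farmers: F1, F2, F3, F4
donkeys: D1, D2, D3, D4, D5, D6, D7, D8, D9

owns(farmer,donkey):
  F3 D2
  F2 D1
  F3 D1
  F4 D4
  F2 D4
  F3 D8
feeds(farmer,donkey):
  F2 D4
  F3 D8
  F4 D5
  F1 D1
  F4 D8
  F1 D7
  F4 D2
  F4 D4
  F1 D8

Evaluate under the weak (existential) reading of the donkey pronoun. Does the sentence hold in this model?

"it" takes "a donkey" as antecedent — a donkey pronoun bound across the clause boundary.
Truth condition: for no (f,d) with owns(f,d) does feeds(f,d) hold.
Restrictor pairs — does the scope hold? (F2,D1):fails  (F2,D4):holds  (F3,D1):fails  (F3,D2):fails  (F3,D8):holds  (F4,D4):holds
Scope holds for 3 pair(s), so the sentence is false.

False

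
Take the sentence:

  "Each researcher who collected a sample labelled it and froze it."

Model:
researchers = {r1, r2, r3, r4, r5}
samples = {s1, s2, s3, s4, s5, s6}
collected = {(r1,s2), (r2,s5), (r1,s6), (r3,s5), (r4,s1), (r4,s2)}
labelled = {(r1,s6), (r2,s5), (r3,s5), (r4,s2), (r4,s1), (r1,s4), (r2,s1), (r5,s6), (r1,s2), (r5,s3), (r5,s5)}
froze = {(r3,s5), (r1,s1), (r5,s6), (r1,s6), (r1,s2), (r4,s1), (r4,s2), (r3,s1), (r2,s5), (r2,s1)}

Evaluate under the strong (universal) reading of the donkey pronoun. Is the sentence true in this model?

True

"it" takes "a sample" as antecedent — a donkey pronoun bound across the clause boundary.
Strong reading: for every (r,s) with collected(r,s), labelled(r,s) ∧ froze(r,s).
Restrictor pairs: (r1,s2) ✓  (r1,s6) ✓  (r2,s5) ✓  (r3,s5) ✓  (r4,s1) ✓  (r4,s2) ✓
Every restrictor pair satisfies the scope.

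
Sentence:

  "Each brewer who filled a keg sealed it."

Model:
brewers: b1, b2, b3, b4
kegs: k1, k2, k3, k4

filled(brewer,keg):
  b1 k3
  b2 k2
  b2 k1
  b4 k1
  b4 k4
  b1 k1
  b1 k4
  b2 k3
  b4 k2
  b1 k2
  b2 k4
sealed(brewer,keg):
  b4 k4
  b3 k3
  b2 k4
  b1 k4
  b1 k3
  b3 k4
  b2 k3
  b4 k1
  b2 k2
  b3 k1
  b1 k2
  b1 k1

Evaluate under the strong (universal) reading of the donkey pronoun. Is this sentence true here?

False

"it" takes "a keg" as antecedent — a donkey pronoun bound across the clause boundary.
Strong reading: for every (b,k) with filled(b,k), sealed(b,k).
Restrictor pairs: (b1,k1) ✓  (b1,k2) ✓  (b1,k3) ✓  (b1,k4) ✓  (b2,k1) ✗  (b2,k2) ✓  (b2,k3) ✓  (b2,k4) ✓  (b4,k1) ✓  (b4,k2) ✗  (b4,k4) ✓
Counterexample: (b2,k1) is in filled but fails the scope.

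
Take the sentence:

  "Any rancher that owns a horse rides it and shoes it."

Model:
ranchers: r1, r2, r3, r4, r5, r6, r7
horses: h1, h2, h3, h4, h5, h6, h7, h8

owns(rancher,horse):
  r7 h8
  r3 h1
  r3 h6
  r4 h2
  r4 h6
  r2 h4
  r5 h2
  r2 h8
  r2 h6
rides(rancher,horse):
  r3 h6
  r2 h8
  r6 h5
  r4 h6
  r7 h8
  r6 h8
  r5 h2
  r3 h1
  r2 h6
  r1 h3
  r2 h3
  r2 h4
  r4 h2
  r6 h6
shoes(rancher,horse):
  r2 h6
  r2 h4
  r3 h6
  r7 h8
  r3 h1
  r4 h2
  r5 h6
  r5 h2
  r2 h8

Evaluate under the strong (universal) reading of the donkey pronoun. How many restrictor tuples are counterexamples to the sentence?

"it" takes "a horse" as antecedent — a donkey pronoun bound across the clause boundary.
Strong reading: for every (r,h) with owns(r,h), rides(r,h) ∧ shoes(r,h).
Restrictor pairs: (r2,h4) ✓  (r2,h6) ✓  (r2,h8) ✓  (r3,h1) ✓  (r3,h6) ✓  (r4,h2) ✓  (r4,h6) ✗  (r5,h2) ✓  (r7,h8) ✓
Counterexamples (restrictor pairs failing the scope): 1.

1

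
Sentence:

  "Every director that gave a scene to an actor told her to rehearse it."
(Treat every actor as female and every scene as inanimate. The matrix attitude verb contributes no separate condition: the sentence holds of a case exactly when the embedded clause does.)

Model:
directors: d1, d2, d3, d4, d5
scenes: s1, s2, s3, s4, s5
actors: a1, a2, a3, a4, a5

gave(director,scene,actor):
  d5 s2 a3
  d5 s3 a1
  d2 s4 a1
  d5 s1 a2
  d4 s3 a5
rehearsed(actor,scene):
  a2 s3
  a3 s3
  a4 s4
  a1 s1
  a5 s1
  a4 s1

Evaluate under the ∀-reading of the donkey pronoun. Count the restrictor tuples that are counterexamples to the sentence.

"her" takes "an actor" as antecedent and "it" takes "a scene"; both are donkey pronouns co-varying with the restrictor.
Strong reading: for every (d,s,a) with gave(d,s,a), rehearsed(a,s).
Restrictor triples: (d2,s4,a1)→rehearsed(a1,s4) ✗  (d4,s3,a5)→rehearsed(a5,s3) ✗  (d5,s1,a2)→rehearsed(a2,s1) ✗  (d5,s2,a3)→rehearsed(a3,s2) ✗  (d5,s3,a1)→rehearsed(a1,s3) ✗
Counterexamples (restrictor triples failing the scope): 5.

5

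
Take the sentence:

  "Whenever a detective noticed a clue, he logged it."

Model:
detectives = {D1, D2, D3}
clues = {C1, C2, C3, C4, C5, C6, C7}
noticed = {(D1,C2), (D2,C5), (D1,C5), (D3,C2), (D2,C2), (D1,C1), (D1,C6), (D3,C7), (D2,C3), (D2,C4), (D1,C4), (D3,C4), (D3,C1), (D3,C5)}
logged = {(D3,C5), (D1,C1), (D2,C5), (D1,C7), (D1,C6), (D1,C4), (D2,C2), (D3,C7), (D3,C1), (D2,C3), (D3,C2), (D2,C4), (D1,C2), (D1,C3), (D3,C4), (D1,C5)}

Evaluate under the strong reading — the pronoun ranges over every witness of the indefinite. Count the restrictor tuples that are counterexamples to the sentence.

0

"it" takes "a clue" as antecedent — a donkey pronoun bound across the clause boundary.
Strong reading: for every (d,c) with noticed(d,c), logged(d,c).
Restrictor pairs: (D1,C1) ✓  (D1,C2) ✓  (D1,C4) ✓  (D1,C5) ✓  (D1,C6) ✓  (D2,C2) ✓  (D2,C3) ✓  (D2,C4) ✓  (D2,C5) ✓  (D3,C1) ✓  (D3,C2) ✓  (D3,C4) ✓  (D3,C5) ✓  (D3,C7) ✓
Counterexamples (restrictor pairs failing the scope): 0.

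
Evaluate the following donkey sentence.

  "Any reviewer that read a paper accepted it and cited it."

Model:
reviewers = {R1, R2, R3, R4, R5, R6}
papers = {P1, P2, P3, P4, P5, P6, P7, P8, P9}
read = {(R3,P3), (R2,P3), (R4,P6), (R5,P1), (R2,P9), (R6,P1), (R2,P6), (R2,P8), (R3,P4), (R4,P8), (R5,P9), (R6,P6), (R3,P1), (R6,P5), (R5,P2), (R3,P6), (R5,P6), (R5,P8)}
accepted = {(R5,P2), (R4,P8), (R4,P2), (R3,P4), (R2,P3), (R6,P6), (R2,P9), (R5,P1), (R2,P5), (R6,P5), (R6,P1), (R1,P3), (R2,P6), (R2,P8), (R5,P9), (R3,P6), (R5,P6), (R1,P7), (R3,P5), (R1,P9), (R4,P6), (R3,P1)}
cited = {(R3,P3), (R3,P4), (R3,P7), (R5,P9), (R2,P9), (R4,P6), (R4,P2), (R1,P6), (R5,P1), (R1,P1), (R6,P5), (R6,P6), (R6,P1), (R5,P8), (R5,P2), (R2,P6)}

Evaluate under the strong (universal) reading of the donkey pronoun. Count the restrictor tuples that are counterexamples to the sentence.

8

"it" takes "a paper" as antecedent — a donkey pronoun bound across the clause boundary.
Strong reading: for every (r,p) with read(r,p), accepted(r,p) ∧ cited(r,p).
Restrictor pairs: (R2,P3) ✗  (R2,P6) ✓  (R2,P8) ✗  (R2,P9) ✓  (R3,P1) ✗  (R3,P3) ✗  (R3,P4) ✓  (R3,P6) ✗  (R4,P6) ✓  (R4,P8) ✗  (R5,P1) ✓  (R5,P2) ✓  (R5,P6) ✗  (R5,P8) ✗  (R5,P9) ✓  (R6,P1) ✓  (R6,P5) ✓  (R6,P6) ✓
Counterexamples (restrictor pairs failing the scope): 8.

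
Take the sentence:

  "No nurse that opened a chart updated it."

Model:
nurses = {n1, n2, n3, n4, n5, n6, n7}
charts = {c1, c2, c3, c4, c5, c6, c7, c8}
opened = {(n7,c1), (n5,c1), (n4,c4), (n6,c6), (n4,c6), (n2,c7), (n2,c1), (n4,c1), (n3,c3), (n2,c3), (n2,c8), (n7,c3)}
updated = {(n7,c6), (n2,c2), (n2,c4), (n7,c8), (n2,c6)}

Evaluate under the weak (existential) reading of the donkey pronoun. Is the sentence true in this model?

"it" takes "a chart" as antecedent — a donkey pronoun bound across the clause boundary.
Truth condition: for no (n,c) with opened(n,c) does updated(n,c) hold.
Restrictor pairs — does the scope hold? (n2,c1):fails  (n2,c3):fails  (n2,c7):fails  (n2,c8):fails  (n3,c3):fails  (n4,c1):fails  (n4,c4):fails  (n4,c6):fails  (n5,c1):fails  (n6,c6):fails  (n7,c1):fails  (n7,c3):fails
Scope holds for no restrictor pair, so the sentence is true.

True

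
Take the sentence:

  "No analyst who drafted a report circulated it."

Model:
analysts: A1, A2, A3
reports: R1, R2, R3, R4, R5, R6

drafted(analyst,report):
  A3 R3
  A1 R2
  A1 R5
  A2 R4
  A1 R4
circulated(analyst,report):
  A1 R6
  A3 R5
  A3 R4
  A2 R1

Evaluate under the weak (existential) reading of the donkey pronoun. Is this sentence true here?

True

"it" takes "a report" as antecedent — a donkey pronoun bound across the clause boundary.
Truth condition: for no (a,r) with drafted(a,r) does circulated(a,r) hold.
Restrictor pairs — does the scope hold? (A1,R2):fails  (A1,R4):fails  (A1,R5):fails  (A2,R4):fails  (A3,R3):fails
Scope holds for no restrictor pair, so the sentence is true.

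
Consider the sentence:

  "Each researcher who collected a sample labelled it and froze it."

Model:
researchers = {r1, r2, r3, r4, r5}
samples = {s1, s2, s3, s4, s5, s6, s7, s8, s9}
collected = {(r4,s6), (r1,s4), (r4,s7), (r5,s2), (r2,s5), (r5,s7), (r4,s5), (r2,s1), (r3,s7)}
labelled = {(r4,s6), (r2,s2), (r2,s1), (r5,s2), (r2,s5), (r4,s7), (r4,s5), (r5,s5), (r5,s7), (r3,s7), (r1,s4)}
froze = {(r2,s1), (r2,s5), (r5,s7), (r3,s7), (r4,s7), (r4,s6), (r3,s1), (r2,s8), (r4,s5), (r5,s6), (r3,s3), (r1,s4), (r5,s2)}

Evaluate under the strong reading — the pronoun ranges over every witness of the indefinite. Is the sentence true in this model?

"it" takes "a sample" as antecedent — a donkey pronoun bound across the clause boundary.
Strong reading: for every (r,s) with collected(r,s), labelled(r,s) ∧ froze(r,s).
Restrictor pairs: (r1,s4) ✓  (r2,s1) ✓  (r2,s5) ✓  (r3,s7) ✓  (r4,s5) ✓  (r4,s6) ✓  (r4,s7) ✓  (r5,s2) ✓  (r5,s7) ✓
Every restrictor pair satisfies the scope.

True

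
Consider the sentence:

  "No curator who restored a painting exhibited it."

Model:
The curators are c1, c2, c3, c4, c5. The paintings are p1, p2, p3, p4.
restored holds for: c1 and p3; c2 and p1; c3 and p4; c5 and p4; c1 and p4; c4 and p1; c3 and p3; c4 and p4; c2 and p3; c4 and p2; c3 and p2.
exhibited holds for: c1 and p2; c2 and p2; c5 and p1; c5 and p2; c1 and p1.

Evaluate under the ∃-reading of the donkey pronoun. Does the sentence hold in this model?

True

"it" takes "a painting" as antecedent — a donkey pronoun bound across the clause boundary.
Truth condition: for no (c,p) with restored(c,p) does exhibited(c,p) hold.
Restrictor pairs — does the scope hold? (c1,p3):fails  (c1,p4):fails  (c2,p1):fails  (c2,p3):fails  (c3,p2):fails  (c3,p3):fails  (c3,p4):fails  (c4,p1):fails  (c4,p2):fails  (c4,p4):fails  (c5,p4):fails
Scope holds for no restrictor pair, so the sentence is true.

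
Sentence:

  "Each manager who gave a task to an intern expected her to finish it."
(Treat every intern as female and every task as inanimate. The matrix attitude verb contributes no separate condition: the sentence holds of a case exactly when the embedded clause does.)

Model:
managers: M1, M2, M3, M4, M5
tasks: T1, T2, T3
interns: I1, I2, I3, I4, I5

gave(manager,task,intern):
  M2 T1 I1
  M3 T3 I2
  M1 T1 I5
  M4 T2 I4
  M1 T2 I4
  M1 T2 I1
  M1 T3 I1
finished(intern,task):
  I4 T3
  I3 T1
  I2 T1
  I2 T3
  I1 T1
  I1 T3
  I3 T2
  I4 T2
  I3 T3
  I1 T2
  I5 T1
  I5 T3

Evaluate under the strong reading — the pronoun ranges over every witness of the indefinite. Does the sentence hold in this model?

"her" takes "an intern" as antecedent and "it" takes "a task"; both are donkey pronouns co-varying with the restrictor.
Strong reading: for every (m,t,i) with gave(m,t,i), finished(i,t).
Restrictor triples: (M1,T1,I5)→finished(I5,T1) ✓  (M1,T2,I1)→finished(I1,T2) ✓  (M1,T2,I4)→finished(I4,T2) ✓  (M1,T3,I1)→finished(I1,T3) ✓  (M2,T1,I1)→finished(I1,T1) ✓  (M3,T3,I2)→finished(I2,T3) ✓  (M4,T2,I4)→finished(I4,T2) ✓
Every restrictor triple satisfies the scope.

True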